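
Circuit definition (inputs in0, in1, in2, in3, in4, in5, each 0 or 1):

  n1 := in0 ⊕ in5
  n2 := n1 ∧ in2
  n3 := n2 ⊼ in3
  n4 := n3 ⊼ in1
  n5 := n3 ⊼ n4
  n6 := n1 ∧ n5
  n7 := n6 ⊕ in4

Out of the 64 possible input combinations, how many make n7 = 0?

32

n7 = n6 ⊕ in4 must be 0, so n6 and in4 are equal.
Enumerating the 64 input combinations, 32 give n7 = 0 and 32 give n7 = 1.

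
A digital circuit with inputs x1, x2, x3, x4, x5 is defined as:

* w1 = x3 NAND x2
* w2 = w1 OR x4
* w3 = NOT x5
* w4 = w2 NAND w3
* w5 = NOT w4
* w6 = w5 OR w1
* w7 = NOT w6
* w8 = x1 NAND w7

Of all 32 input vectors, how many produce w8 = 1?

w8 = x1 NAND w7 must be 1, so at least one of x1, w7 is 0.
Enumerating the 32 input combinations, 29 give w8 = 1 and 3 give w8 = 0.

29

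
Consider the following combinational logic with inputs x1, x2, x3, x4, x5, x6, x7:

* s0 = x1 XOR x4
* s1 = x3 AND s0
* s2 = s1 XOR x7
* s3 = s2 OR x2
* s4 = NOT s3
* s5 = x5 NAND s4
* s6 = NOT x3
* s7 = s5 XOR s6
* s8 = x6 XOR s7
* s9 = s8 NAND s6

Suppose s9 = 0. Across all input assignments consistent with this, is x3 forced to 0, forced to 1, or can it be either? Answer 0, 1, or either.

0

s9 = s8 NAND s6 must be 0, so both s8 = 1 and s6 = 1.
s8 = x6 XOR s7 must be 1, so x6 and s7 differ.
s6 = NOT x3 must be 1, so x3 = 0.
Every assignment with s9 = 0 has x3 = 0; there are 32 such assignment(s).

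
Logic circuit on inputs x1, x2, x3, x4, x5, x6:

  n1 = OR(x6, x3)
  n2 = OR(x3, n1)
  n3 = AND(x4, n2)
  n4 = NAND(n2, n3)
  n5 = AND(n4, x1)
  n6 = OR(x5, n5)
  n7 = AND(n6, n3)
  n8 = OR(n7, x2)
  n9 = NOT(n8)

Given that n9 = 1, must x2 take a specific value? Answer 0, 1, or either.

0

n9 = NOT(n8) must be 1, so n8 = 0.
Every assignment with n9 = 1 has x2 = 0; there are 26 such assignment(s).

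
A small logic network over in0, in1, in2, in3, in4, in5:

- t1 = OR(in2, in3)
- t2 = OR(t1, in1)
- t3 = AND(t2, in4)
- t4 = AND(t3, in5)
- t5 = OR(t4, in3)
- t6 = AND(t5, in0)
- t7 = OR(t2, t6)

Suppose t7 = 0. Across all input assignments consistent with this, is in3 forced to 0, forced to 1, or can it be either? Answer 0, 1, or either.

0

t7 = OR(t2, t6) must be 0, so both t2 = 0 and t6 = 0.
Every assignment with t7 = 0 has in3 = 0; there are 8 such assignment(s).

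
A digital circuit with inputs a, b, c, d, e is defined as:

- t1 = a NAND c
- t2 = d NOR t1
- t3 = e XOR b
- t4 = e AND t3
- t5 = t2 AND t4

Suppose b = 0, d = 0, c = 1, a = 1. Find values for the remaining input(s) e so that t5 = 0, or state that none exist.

e=0

Check with b = 0, d = 0, c = 1, a = 1 and e=0:
t1 = a NAND c = 1 NAND 1 = 0
t2 = d NOR t1 = 0 NOR 0 = 1
t3 = e XOR b = 0 XOR 0 = 0
t4 = e AND t3 = 0 AND 0 = 0
t5 = t2 AND t4 = 1 AND 0 = 0
So t5 = 0.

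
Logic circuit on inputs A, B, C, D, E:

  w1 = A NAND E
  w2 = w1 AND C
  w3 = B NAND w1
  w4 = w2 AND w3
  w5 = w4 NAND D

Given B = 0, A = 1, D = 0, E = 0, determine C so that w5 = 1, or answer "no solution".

C=0

w5 = w4 NAND D must be 1, so at least one of w4, D is 0.
Check with B = 0, A = 1, D = 0, E = 0 and C=0:
w1 = A NAND E = 1 NAND 0 = 1
w2 = w1 AND C = 1 AND 0 = 0
w3 = B NAND w1 = 0 NAND 1 = 1
w4 = w2 AND w3 = 0 AND 1 = 0
w5 = w4 NAND D = 0 NAND 0 = 1
So w5 = 1.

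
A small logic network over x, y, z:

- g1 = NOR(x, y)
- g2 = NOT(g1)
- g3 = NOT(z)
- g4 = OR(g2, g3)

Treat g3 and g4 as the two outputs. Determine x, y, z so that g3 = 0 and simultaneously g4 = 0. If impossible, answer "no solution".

Check with x=0, y=0, z=1:
g1 = NOR(x, y) = NOR(0, 0) = 1
g2 = NOT(g1) = NOT 1 = 0
g3 = NOT(z) = NOT 1 = 0
g4 = OR(g2, g3) = OR(0, 0) = 0
So g3 = 0 and g4 = 0.

x=0, y=0, z=1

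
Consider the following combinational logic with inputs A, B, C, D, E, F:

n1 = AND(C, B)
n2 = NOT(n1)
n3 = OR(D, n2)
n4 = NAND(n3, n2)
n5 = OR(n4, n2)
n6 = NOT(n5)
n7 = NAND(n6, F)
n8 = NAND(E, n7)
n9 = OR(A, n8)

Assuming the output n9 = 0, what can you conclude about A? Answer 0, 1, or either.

0

n9 = OR(A, n8) must be 0, so both A = 0 and n8 = 0.
n8 = NAND(E, n7) must be 0, so both E = 1 and n7 = 1.
n7 = NAND(n6, F) must be 1, so at least one of n6, F is 0.
Every assignment with n9 = 0 has A = 0; there are 16 such assignment(s).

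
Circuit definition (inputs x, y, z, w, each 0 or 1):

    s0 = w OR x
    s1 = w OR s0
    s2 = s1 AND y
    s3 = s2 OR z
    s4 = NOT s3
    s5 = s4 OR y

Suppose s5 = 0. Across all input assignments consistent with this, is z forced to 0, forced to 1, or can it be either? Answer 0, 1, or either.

s5 = s4 OR y must be 0, so both s4 = 0 and y = 0.
Every assignment with s5 = 0 has z = 1; there are 4 such assignment(s).
  x=0, y=0, z=1, w=0
  x=0, y=0, z=1, w=1
  x=1, y=0, z=1, w=0
  x=1, y=0, z=1, w=1

1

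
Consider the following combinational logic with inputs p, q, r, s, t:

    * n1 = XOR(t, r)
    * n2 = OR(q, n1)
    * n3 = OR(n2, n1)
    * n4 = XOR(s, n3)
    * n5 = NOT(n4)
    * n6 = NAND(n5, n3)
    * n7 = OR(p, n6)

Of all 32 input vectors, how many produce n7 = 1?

26

n7 = OR(p, n6) must be 1, so at least one of p, n6 is 1.
Enumerating the 32 input combinations, 26 give n7 = 1 and 6 give n7 = 0.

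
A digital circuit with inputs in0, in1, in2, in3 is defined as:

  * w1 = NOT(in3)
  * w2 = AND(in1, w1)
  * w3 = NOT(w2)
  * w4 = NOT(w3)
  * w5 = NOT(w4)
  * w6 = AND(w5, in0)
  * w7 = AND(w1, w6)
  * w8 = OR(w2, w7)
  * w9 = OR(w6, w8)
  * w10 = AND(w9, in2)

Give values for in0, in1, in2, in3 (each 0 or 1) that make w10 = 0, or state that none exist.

w10 = AND(w9, in2) must be 0, so at least one of w9, in2 is 0.
Check with in0=1, in1=1, in2=0, in3=1:
w1 = NOT(in3) = NOT 1 = 0
w2 = AND(in1, w1) = AND(1, 0) = 0
w3 = NOT(w2) = NOT 0 = 1
w4 = NOT(w3) = NOT 1 = 0
w5 = NOT(w4) = NOT 0 = 1
w6 = AND(w5, in0) = AND(1, 1) = 1
w7 = AND(w1, w6) = AND(0, 1) = 0
w8 = OR(w2, w7) = OR(0, 0) = 0
w9 = OR(w6, w8) = OR(1, 0) = 1
w10 = AND(w9, in2) = AND(1, 0) = 0
So w10 = 0 as required.

in0=1, in1=1, in2=0, in3=1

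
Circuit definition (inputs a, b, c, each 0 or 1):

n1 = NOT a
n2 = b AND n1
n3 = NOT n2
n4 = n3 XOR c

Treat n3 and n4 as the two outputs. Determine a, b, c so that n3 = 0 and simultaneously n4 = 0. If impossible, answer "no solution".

Check with a=0, b=1, c=0:
n1 = NOT a = NOT 0 = 1
n2 = b AND n1 = 1 AND 1 = 1
n3 = NOT n2 = NOT 1 = 0
n4 = n3 XOR c = 0 XOR 0 = 0
So n3 = 0 and n4 = 0.

a=0, b=1, c=0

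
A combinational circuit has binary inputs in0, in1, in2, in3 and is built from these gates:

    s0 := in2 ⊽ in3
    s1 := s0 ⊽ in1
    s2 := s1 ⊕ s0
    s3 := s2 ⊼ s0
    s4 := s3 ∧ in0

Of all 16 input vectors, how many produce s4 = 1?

s4 = s3 ∧ in0 must be 1, so both s3 = 1 and in0 = 1.
s3 = s2 ⊼ s0 must be 1, so at least one of s2, s0 is 0.
Satisfying assignments:
  in0=1, in1=0, in2=0, in3=1
  in0=1, in1=0, in2=1, in3=0
  in0=1, in1=0, in2=1, in3=1
  in0=1, in1=1, in2=0, in3=1
  in0=1, in1=1, in2=1, in3=0
  in0=1, in1=1, in2=1, in3=1

6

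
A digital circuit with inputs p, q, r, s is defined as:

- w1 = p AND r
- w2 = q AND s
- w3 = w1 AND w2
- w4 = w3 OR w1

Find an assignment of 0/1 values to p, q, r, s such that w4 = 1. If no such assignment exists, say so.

w4 = w3 OR w1 must be 1, so at least one of w3, w1 is 1.
Check with p=1, q=0, r=1, s=1:
w1 = p AND r = 1 AND 1 = 1
w2 = q AND s = 0 AND 1 = 0
w3 = w1 AND w2 = 1 AND 0 = 0
w4 = w3 OR w1 = 0 OR 1 = 1
So w4 = 1 as required.

p=1, q=0, r=1, s=1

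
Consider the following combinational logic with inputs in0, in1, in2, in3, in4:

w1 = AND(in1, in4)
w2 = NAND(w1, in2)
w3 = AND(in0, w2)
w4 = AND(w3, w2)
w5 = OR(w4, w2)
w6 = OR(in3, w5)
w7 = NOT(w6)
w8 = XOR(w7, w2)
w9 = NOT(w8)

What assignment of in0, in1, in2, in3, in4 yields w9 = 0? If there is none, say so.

in0=1, in1=0, in2=1, in3=1, in4=0

Check with in0=1, in1=0, in2=1, in3=1, in4=0:
w1 = AND(in1, in4) = AND(0, 0) = 0
w2 = NAND(w1, in2) = NAND(0, 1) = 1
w3 = AND(in0, w2) = AND(1, 1) = 1
w4 = AND(w3, w2) = AND(1, 1) = 1
w5 = OR(w4, w2) = OR(1, 1) = 1
w6 = OR(in3, w5) = OR(1, 1) = 1
w7 = NOT(w6) = NOT 1 = 0
w8 = XOR(w7, w2) = XOR(0, 1) = 1
w9 = NOT(w8) = NOT 1 = 0
So w9 = 0 as required.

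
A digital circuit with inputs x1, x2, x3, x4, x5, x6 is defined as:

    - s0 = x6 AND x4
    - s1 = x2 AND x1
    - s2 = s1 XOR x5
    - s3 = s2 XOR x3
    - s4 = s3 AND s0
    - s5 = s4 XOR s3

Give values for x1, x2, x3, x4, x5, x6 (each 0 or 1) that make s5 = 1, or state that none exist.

x1=0 x2=0 x3=0 x4=0 x5=1 x6=0

Check with x1=0 x2=0 x3=0 x4=0 x5=1 x6=0:
s0 = x6 AND x4 = 0 AND 0 = 0
s1 = x2 AND x1 = 0 AND 0 = 0
s2 = s1 XOR x5 = 0 XOR 1 = 1
s3 = s2 XOR x3 = 1 XOR 0 = 1
s4 = s3 AND s0 = 1 AND 0 = 0
s5 = s4 XOR s3 = 0 XOR 1 = 1
So s5 = 1 as required.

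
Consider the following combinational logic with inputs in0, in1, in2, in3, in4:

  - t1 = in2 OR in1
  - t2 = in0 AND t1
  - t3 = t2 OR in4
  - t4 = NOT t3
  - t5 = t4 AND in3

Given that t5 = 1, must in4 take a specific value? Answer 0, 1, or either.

t5 = t4 AND in3 must be 1, so both t4 = 1 and in3 = 1.
Every assignment with t5 = 1 has in4 = 0; there are 5 such assignment(s).

0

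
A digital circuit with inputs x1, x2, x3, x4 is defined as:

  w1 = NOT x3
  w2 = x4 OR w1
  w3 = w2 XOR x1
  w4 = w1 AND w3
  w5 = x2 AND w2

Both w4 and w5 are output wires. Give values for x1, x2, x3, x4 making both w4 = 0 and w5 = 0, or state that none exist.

x1=1, x2=0, x3=1, x4=0

Check with x1=1, x2=0, x3=1, x4=0:
w1 = NOT x3 = NOT 1 = 0
w2 = x4 OR w1 = 0 OR 0 = 0
w3 = w2 XOR x1 = 0 XOR 1 = 1
w4 = w1 AND w3 = 0 AND 1 = 0
w5 = x2 AND w2 = 0 AND 0 = 0
So w4 = 0 and w5 = 0.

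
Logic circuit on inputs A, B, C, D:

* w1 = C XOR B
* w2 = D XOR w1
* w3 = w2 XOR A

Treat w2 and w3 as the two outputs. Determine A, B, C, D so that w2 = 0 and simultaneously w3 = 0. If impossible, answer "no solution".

A=0 B=0 C=0 D=0

Check with A=0 B=0 C=0 D=0:
w1 = C XOR B = 0 XOR 0 = 0
w2 = D XOR w1 = 0 XOR 0 = 0
w3 = w2 XOR A = 0 XOR 0 = 0
So w2 = 0 and w3 = 0.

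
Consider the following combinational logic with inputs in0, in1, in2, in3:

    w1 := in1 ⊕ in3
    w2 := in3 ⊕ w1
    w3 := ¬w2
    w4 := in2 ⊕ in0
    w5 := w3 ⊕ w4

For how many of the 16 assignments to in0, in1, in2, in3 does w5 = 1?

w5 = w3 ⊕ w4 must be 1, so w3 and w4 differ.
Enumerating the 16 input combinations, 8 give w5 = 1 and 8 give w5 = 0.

8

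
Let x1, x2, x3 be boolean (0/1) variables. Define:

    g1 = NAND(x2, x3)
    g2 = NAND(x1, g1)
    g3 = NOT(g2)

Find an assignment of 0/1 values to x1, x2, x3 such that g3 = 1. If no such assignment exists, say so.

x1=1, x2=1, x3=0

Check with x1=1, x2=1, x3=0:
g1 = NAND(x2, x3) = NAND(1, 0) = 1
g2 = NAND(x1, g1) = NAND(1, 1) = 0
g3 = NOT(g2) = NOT 0 = 1
So g3 = 1 as required.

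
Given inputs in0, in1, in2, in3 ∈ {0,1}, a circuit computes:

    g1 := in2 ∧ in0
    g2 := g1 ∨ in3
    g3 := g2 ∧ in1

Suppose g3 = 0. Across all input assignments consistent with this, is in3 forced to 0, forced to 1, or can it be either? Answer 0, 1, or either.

either

Both values of in3 occur among assignments with g3 = 0:
  in3=0: in0=0, in1=0, in2=0, in3=0
  in3=1: in0=0, in1=0, in2=0, in3=1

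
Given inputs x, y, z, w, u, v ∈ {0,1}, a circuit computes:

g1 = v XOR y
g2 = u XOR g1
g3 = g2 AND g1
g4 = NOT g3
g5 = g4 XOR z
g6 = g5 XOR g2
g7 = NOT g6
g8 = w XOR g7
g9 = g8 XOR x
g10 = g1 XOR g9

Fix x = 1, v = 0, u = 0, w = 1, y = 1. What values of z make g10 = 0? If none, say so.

Check with x = 1, v = 0, u = 0, w = 1, y = 1 and z=1:
g1 = v XOR y = 0 XOR 1 = 1
g2 = u XOR g1 = 0 XOR 1 = 1
g3 = g2 AND g1 = 1 AND 1 = 1
g4 = NOT g3 = NOT 1 = 0
g5 = g4 XOR z = 0 XOR 1 = 1
g6 = g5 XOR g2 = 1 XOR 1 = 0
g7 = NOT g6 = NOT 0 = 1
g8 = w XOR g7 = 1 XOR 1 = 0
g9 = g8 XOR x = 0 XOR 1 = 1
g10 = g1 XOR g9 = 1 XOR 1 = 0
So g10 = 0.

z=1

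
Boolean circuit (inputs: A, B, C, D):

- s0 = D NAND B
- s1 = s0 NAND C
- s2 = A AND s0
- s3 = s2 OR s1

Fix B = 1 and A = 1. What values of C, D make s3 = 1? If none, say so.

s3 = s2 OR s1 must be 1, so at least one of s2, s1 is 1.
Check with B = 1 and A = 1 and C=0, D=1:
s0 = D NAND B = 1 NAND 1 = 0
s1 = s0 NAND C = 0 NAND 0 = 1
s2 = A AND s0 = 1 AND 0 = 0
s3 = s2 OR s1 = 0 OR 1 = 1
So s3 = 1.

C=0 D=1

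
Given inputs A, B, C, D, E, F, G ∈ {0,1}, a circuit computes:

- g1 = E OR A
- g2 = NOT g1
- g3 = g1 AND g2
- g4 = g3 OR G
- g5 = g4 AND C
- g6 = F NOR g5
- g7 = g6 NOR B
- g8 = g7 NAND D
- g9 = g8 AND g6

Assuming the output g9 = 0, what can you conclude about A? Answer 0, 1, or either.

either

Both values of A occur among assignments with g9 = 0:
  A=0: A=0, B=0, C=0, D=0, E=0, F=1, G=0
  A=1: A=1, B=0, C=0, D=0, E=0, F=1, G=0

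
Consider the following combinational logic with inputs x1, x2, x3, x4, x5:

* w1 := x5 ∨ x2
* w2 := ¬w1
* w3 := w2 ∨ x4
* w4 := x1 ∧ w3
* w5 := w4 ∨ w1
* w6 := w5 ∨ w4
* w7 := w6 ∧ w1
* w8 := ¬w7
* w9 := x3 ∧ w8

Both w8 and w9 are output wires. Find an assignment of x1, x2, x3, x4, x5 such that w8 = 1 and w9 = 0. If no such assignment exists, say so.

x1=1, x2=0, x3=0, x4=1, x5=0

Check with x1=1, x2=0, x3=0, x4=1, x5=0:
w1 = x5 ∨ x2 = 0 ∨ 0 = 0
w2 = ¬w1 = ¬0 = 1
w3 = w2 ∨ x4 = 1 ∨ 1 = 1
w4 = x1 ∧ w3 = 1 ∧ 1 = 1
w5 = w4 ∨ w1 = 1 ∨ 0 = 1
w6 = w5 ∨ w4 = 1 ∨ 1 = 1
w7 = w6 ∧ w1 = 1 ∧ 0 = 0
w8 = ¬w7 = ¬0 = 1
w9 = x3 ∧ w8 = 0 ∧ 1 = 0
So w8 = 1 and w9 = 0.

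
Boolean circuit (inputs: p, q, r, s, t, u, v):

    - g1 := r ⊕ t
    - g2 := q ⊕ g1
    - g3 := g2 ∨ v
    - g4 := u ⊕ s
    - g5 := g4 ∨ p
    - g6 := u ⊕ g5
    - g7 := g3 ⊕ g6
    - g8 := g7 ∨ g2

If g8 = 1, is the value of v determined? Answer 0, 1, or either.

either

Both values of v occur among assignments with g8 = 1:
  v=0: p=0, q=0, r=0, s=0, t=1, u=0, v=0
  v=1: p=0, q=0, r=0, s=0, t=0, u=0, v=1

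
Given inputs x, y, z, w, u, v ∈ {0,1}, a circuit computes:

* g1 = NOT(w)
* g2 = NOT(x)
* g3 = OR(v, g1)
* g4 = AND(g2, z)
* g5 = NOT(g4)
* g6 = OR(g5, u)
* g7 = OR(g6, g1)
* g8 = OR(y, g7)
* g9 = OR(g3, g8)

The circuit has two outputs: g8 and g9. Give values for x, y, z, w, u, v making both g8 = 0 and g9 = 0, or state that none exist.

x=0, y=0, z=1, w=1, u=0, v=0

Check with x=0, y=0, z=1, w=1, u=0, v=0:
g1 = NOT(w) = NOT 1 = 0
g2 = NOT(x) = NOT 0 = 1
g3 = OR(v, g1) = OR(0, 0) = 0
g4 = AND(g2, z) = AND(1, 1) = 1
g5 = NOT(g4) = NOT 1 = 0
g6 = OR(g5, u) = OR(0, 0) = 0
g7 = OR(g6, g1) = OR(0, 0) = 0
g8 = OR(y, g7) = OR(0, 0) = 0
g9 = OR(g3, g8) = OR(0, 0) = 0
So g8 = 0 and g9 = 0.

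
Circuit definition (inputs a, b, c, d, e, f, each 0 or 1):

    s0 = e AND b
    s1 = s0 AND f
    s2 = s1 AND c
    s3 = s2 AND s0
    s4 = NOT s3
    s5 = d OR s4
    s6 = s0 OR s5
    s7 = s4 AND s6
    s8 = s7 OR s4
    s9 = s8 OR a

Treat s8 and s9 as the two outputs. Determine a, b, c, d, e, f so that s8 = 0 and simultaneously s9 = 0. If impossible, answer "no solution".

a=0, b=1, c=1, d=1, e=1, f=1

Check with a=0, b=1, c=1, d=1, e=1, f=1:
s0 = e AND b = 1 AND 1 = 1
s1 = s0 AND f = 1 AND 1 = 1
s2 = s1 AND c = 1 AND 1 = 1
s3 = s2 AND s0 = 1 AND 1 = 1
s4 = NOT s3 = NOT 1 = 0
s5 = d OR s4 = 1 OR 0 = 1
s6 = s0 OR s5 = 1 OR 1 = 1
s7 = s4 AND s6 = 0 AND 1 = 0
s8 = s7 OR s4 = 0 OR 0 = 0
s9 = s8 OR a = 0 OR 0 = 0
So s8 = 0 and s9 = 0.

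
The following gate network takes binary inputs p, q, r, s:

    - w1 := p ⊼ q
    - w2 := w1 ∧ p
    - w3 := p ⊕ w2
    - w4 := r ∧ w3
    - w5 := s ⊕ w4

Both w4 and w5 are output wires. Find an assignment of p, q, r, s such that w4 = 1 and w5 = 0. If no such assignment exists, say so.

p=1, q=1, r=1, s=1

Check with p=1, q=1, r=1, s=1:
w1 = p ⊼ q = 1 ⊼ 1 = 0
w2 = w1 ∧ p = 0 ∧ 1 = 0
w3 = p ⊕ w2 = 1 ⊕ 0 = 1
w4 = r ∧ w3 = 1 ∧ 1 = 1
w5 = s ⊕ w4 = 1 ⊕ 1 = 0
So w4 = 1 and w5 = 0.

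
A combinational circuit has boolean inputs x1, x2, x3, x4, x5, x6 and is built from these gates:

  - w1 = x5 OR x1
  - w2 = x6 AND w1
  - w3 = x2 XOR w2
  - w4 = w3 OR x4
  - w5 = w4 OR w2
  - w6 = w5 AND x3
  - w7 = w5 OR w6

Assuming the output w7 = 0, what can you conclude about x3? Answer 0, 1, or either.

Both values of x3 occur among assignments with w7 = 0:
  x3=0: x1=0, x2=0, x3=0, x4=0, x5=0, x6=0
  x3=1: x1=0, x2=0, x3=1, x4=0, x5=0, x6=0

either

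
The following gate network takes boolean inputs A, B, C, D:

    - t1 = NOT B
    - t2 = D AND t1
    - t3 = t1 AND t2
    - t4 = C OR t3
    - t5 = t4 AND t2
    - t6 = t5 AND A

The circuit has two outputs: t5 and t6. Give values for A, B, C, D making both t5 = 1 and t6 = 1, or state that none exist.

A=1, B=0, C=0, D=1

Check with A=1, B=0, C=0, D=1:
t1 = NOT B = NOT 0 = 1
t2 = D AND t1 = 1 AND 1 = 1
t3 = t1 AND t2 = 1 AND 1 = 1
t4 = C OR t3 = 0 OR 1 = 1
t5 = t4 AND t2 = 1 AND 1 = 1
t6 = t5 AND A = 1 AND 1 = 1
So t5 = 1 and t6 = 1.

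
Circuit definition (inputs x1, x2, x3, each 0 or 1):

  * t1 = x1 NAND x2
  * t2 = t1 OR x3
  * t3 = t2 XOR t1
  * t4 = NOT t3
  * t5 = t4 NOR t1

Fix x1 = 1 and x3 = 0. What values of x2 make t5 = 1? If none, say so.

no solution exists

With x1 = 1 and x3 = 0 fixed, none of the 2 settings of x2 give t5 = 1.
For example, with x2=0:
t1 = x1 NAND x2 = 1 NAND 0 = 1
t2 = t1 OR x3 = 1 OR 0 = 1
t3 = t2 XOR t1 = 1 XOR 1 = 0
t4 = NOT t3 = NOT 0 = 1
t5 = t4 NOR t1 = 1 NOR 1 = 0
giving t5 = 0 ≠ 1.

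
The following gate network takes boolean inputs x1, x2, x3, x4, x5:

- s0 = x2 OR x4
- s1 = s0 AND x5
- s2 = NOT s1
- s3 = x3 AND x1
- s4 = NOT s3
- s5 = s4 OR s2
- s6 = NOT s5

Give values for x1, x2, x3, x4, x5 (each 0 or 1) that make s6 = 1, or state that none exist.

s6 = NOT s5 must be 1, so s5 = 0.
Check with x1=1, x2=1, x3=1, x4=0, x5=1:
s0 = x2 OR x4 = 1 OR 0 = 1
s1 = s0 AND x5 = 1 AND 1 = 1
s2 = NOT s1 = NOT 1 = 0
s3 = x3 AND x1 = 1 AND 1 = 1
s4 = NOT s3 = NOT 1 = 0
s5 = s4 OR s2 = 0 OR 0 = 0
s6 = NOT s5 = NOT 0 = 1
So s6 = 1 as required.

x1=1, x2=1, x3=1, x4=0, x5=1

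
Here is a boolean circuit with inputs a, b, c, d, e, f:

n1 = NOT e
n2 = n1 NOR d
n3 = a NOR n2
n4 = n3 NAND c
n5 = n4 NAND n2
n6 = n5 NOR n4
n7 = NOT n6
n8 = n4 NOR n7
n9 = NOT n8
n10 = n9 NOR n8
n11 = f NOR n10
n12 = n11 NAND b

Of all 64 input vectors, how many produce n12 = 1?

n12 = n11 NAND b must be 1, so at least one of n11, b is 0.
Enumerating the 64 input combinations, 48 give n12 = 1 and 16 give n12 = 0.

48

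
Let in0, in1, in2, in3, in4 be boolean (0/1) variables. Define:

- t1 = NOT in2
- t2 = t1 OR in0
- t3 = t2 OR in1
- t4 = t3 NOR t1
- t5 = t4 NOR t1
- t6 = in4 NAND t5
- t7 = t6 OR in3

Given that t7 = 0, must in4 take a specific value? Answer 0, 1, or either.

1

t7 = t6 OR in3 must be 0, so both t6 = 0 and in3 = 0.
t6 = in4 NAND t5 must be 0, so both in4 = 1 and t5 = 1.
t5 = t4 NOR t1 must be 1, so both t4 = 0 and t1 = 0.
Every assignment with t7 = 0 has in4 = 1; there are 3 such assignment(s).
  in0=0, in1=1, in2=1, in3=0, in4=1
  in0=1, in1=0, in2=1, in3=0, in4=1
  in0=1, in1=1, in2=1, in3=0, in4=1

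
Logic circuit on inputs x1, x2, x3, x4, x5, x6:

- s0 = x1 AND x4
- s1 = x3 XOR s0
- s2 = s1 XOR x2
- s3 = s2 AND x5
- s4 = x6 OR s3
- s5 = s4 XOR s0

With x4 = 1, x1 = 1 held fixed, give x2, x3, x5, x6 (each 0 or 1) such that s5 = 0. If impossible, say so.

x2=0, x3=1, x5=1, x6=1

s5 = s4 XOR s0 must be 0, so s4 and s0 are equal.
Check with x4 = 1, x1 = 1 and x2=0, x3=1, x5=1, x6=1:
s0 = x1 AND x4 = 1 AND 1 = 1
s1 = x3 XOR s0 = 1 XOR 1 = 0
s2 = s1 XOR x2 = 0 XOR 0 = 0
s3 = s2 AND x5 = 0 AND 1 = 0
s4 = x6 OR s3 = 1 OR 0 = 1
s5 = s4 XOR s0 = 1 XOR 1 = 0
So s5 = 0.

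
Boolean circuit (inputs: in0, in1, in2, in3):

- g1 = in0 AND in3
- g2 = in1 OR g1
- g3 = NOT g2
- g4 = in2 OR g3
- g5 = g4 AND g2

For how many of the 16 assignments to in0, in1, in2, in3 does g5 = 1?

g5 = g4 AND g2 must be 1, so both g4 = 1 and g2 = 1.
g4 = in2 OR g3 must be 1, so at least one of in2, g3 is 1.
g2 = in1 OR g1 must be 1, so at least one of in1, g1 is 1.
Satisfying assignments:
  in0=0, in1=1, in2=1, in3=0
  in0=0, in1=1, in2=1, in3=1
  in0=1, in1=0, in2=1, in3=1
  in0=1, in1=1, in2=1, in3=0
  in0=1, in1=1, in2=1, in3=1

5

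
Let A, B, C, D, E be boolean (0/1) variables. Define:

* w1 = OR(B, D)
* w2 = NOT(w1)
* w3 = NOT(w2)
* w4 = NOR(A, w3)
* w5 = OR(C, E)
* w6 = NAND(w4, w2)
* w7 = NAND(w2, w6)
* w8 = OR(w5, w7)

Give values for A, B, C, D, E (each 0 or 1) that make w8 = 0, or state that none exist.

A=1, B=0, C=0, D=0, E=0

Check with A=1, B=0, C=0, D=0, E=0:
w1 = OR(B, D) = OR(0, 0) = 0
w2 = NOT(w1) = NOT 0 = 1
w3 = NOT(w2) = NOT 1 = 0
w4 = NOR(A, w3) = NOR(1, 0) = 0
w5 = OR(C, E) = OR(0, 0) = 0
w6 = NAND(w4, w2) = NAND(0, 1) = 1
w7 = NAND(w2, w6) = NAND(1, 1) = 0
w8 = OR(w5, w7) = OR(0, 0) = 0
So w8 = 0 as required.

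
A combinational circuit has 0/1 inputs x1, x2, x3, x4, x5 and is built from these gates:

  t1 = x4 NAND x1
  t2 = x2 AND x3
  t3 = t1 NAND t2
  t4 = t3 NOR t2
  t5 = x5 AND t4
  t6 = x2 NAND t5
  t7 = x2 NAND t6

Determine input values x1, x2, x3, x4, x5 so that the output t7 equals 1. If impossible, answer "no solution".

t7 = x2 NAND t6 must be 1, so at least one of x2, t6 is 0.
Check with x1=1, x2=0, x3=1, x4=1, x5=0:
t1 = x4 NAND x1 = 1 NAND 1 = 0
t2 = x2 AND x3 = 0 AND 1 = 0
t3 = t1 NAND t2 = 0 NAND 0 = 1
t4 = t3 NOR t2 = 1 NOR 0 = 0
t5 = x5 AND t4 = 0 AND 0 = 0
t6 = x2 NAND t5 = 0 NAND 0 = 1
t7 = x2 NAND t6 = 0 NAND 1 = 1
So t7 = 1 as required.

x1=1, x2=0, x3=1, x4=1, x5=0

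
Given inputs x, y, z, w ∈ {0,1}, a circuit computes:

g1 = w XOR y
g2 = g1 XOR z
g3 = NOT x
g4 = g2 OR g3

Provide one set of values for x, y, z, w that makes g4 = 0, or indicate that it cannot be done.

g4 = g2 OR g3 must be 0, so both g2 = 0 and g3 = 0.
g2 = g1 XOR z must be 0, so g1 and z are equal.
g3 = NOT x must be 0, so x = 1.
Check with x=1, y=0, z=0, w=0:
g1 = w XOR y = 0 XOR 0 = 0
g2 = g1 XOR z = 0 XOR 0 = 0
g3 = NOT x = NOT 1 = 0
g4 = g2 OR g3 = 0 OR 0 = 0
So g4 = 0 as required.

x=1, y=0, z=0, w=0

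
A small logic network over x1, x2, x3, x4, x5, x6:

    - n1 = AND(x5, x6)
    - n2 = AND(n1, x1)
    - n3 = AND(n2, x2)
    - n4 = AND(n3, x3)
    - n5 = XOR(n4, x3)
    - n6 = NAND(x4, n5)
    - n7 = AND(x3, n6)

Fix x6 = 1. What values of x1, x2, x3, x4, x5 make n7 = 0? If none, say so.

x1=1, x2=0, x3=0, x4=1, x5=1

Check with x6 = 1 and x1=1, x2=0, x3=0, x4=1, x5=1:
n1 = AND(x5, x6) = AND(1, 1) = 1
n2 = AND(n1, x1) = AND(1, 1) = 1
n3 = AND(n2, x2) = AND(1, 0) = 0
n4 = AND(n3, x3) = AND(0, 0) = 0
n5 = XOR(n4, x3) = XOR(0, 0) = 0
n6 = NAND(x4, n5) = NAND(1, 0) = 1
n7 = AND(x3, n6) = AND(0, 1) = 0
So n7 = 0.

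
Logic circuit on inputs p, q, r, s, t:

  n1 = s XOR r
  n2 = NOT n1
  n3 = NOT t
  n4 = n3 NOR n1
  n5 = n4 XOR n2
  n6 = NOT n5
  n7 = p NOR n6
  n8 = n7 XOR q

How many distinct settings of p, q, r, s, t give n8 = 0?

16

n8 = n7 XOR q must be 0, so n7 and q are equal.
Enumerating the 32 input combinations, 16 give n8 = 0 and 16 give n8 = 1.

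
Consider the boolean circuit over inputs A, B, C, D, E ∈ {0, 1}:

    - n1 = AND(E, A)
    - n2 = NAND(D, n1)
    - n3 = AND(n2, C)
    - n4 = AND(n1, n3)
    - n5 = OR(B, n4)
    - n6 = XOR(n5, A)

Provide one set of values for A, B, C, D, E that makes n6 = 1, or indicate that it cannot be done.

Check with A=0, B=1, C=0, D=1, E=0:
n1 = AND(E, A) = AND(0, 0) = 0
n2 = NAND(D, n1) = NAND(1, 0) = 1
n3 = AND(n2, C) = AND(1, 0) = 0
n4 = AND(n1, n3) = AND(0, 0) = 0
n5 = OR(B, n4) = OR(1, 0) = 1
n6 = XOR(n5, A) = XOR(1, 0) = 1
So n6 = 1 as required.

A=0, B=1, C=0, D=1, E=0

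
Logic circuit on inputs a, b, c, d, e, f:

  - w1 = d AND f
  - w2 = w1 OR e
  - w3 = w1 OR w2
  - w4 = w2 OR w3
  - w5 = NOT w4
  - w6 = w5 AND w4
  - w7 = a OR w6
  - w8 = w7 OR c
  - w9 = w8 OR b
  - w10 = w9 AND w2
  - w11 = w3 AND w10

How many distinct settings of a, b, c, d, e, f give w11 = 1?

w11 = w3 AND w10 must be 1, so both w3 = 1 and w10 = 1.
Enumerating the 64 input combinations, 35 give w11 = 1 and 29 give w11 = 0.

35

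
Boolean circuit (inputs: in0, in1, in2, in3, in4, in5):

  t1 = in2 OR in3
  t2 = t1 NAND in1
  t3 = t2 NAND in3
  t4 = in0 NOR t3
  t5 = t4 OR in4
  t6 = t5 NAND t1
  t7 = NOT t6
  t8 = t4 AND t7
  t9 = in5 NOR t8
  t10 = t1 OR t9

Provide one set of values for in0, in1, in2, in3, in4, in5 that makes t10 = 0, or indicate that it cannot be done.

in0=1 in1=0 in2=0 in3=0 in4=0 in5=1

Check with in0=1 in1=0 in2=0 in3=0 in4=0 in5=1:
t1 = in2 OR in3 = 0 OR 0 = 0
t2 = t1 NAND in1 = 0 NAND 0 = 1
t3 = t2 NAND in3 = 1 NAND 0 = 1
t4 = in0 NOR t3 = 1 NOR 1 = 0
t5 = t4 OR in4 = 0 OR 0 = 0
t6 = t5 NAND t1 = 0 NAND 0 = 1
t7 = NOT t6 = NOT 1 = 0
t8 = t4 AND t7 = 0 AND 0 = 0
t9 = in5 NOR t8 = 1 NOR 0 = 0
t10 = t1 OR t9 = 0 OR 0 = 0
So t10 = 0 as required.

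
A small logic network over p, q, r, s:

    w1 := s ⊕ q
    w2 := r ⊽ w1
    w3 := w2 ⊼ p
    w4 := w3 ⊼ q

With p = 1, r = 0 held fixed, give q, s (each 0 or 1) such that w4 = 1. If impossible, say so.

q=0, s=0

w4 = w3 ⊼ q must be 1, so at least one of w3, q is 0.
Check with p = 1, r = 0 and q=0, s=0:
w1 = s ⊕ q = 0 ⊕ 0 = 0
w2 = r ⊽ w1 = 0 ⊽ 0 = 1
w3 = w2 ⊼ p = 1 ⊼ 1 = 0
w4 = w3 ⊼ q = 0 ⊼ 0 = 1
So w4 = 1.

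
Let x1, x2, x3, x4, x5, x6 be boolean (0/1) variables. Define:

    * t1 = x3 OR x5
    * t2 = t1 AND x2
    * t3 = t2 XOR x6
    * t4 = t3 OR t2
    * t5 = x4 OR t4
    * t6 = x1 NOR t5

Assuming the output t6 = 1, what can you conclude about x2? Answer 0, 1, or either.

Both values of x2 occur among assignments with t6 = 1:
  x2=0: x1=0, x2=0, x3=0, x4=0, x5=0, x6=0
  x2=1: x1=0, x2=1, x3=0, x4=0, x5=0, x6=0

either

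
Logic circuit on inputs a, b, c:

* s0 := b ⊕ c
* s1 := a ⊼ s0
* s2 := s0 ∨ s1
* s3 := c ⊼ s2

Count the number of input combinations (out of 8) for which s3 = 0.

s3 = c ⊼ s2 must be 0, so both c = 1 and s2 = 1.
s2 = s0 ∨ s1 must be 1, so at least one of s0, s1 is 1.
Satisfying assignments:
  a=0, b=0, c=1
  a=0, b=1, c=1
  a=1, b=0, c=1
  a=1, b=1, c=1

4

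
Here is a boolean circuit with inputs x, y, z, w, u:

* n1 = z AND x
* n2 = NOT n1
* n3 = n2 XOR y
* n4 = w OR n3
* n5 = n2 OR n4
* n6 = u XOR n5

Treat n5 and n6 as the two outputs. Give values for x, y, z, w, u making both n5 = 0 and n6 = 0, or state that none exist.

Check with x=1 y=0 z=1 w=0 u=0:
n1 = z AND x = 1 AND 1 = 1
n2 = NOT n1 = NOT 1 = 0
n3 = n2 XOR y = 0 XOR 0 = 0
n4 = w OR n3 = 0 OR 0 = 0
n5 = n2 OR n4 = 0 OR 0 = 0
n6 = u XOR n5 = 0 XOR 0 = 0
So n5 = 0 and n6 = 0.

x=1 y=0 z=1 w=0 u=0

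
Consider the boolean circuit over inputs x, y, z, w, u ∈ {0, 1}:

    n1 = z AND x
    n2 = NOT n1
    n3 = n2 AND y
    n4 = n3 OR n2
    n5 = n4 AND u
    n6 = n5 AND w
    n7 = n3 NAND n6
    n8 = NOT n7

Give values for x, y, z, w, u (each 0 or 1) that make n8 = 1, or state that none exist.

Check with x=0 y=1 z=1 w=1 u=1:
n1 = z AND x = 1 AND 0 = 0
n2 = NOT n1 = NOT 0 = 1
n3 = n2 AND y = 1 AND 1 = 1
n4 = n3 OR n2 = 1 OR 1 = 1
n5 = n4 AND u = 1 AND 1 = 1
n6 = n5 AND w = 1 AND 1 = 1
n7 = n3 NAND n6 = 1 NAND 1 = 0
n8 = NOT n7 = NOT 0 = 1
So n8 = 1 as required.

x=0 y=1 z=1 w=1 u=1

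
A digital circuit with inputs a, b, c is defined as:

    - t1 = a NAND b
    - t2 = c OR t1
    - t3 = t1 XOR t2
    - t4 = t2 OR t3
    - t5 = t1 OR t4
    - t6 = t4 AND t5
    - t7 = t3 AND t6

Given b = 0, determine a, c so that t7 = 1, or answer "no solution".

no solution exists

With b = 0 fixed, none of the 4 settings of a, c give t7 = 1.
For example, with a=1, c=1:
t1 = a NAND b = 1 NAND 0 = 1
t2 = c OR t1 = 1 OR 1 = 1
t3 = t1 XOR t2 = 1 XOR 1 = 0
t4 = t2 OR t3 = 1 OR 0 = 1
t5 = t1 OR t4 = 1 OR 1 = 1
t6 = t4 AND t5 = 1 AND 1 = 1
t7 = t3 AND t6 = 0 AND 1 = 0
giving t7 = 0 ≠ 1.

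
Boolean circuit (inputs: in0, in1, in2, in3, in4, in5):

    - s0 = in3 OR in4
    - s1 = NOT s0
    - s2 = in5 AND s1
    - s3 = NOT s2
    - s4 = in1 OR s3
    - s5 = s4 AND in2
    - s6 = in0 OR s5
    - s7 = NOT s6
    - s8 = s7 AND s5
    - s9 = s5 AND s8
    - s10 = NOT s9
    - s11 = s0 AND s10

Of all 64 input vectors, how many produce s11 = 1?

48

s11 = s0 AND s10 must be 1, so both s0 = 1 and s10 = 1.
s0 = in3 OR in4 must be 1, so at least one of in3, in4 is 1.
s10 = NOT s9 must be 1, so s9 = 0.
Enumerating the 64 input combinations, 48 give s11 = 1 and 16 give s11 = 0.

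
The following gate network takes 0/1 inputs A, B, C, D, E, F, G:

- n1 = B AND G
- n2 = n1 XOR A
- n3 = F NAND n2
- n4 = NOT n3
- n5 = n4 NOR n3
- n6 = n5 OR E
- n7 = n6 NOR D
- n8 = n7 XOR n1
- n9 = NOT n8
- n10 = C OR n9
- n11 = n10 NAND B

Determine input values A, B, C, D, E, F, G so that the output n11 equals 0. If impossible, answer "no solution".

Check with A=1 B=1 C=1 D=0 E=0 F=0 G=0:
n1 = B AND G = 1 AND 0 = 0
n2 = n1 XOR A = 0 XOR 1 = 1
n3 = F NAND n2 = 0 NAND 1 = 1
n4 = NOT n3 = NOT 1 = 0
n5 = n4 NOR n3 = 0 NOR 1 = 0
n6 = n5 OR E = 0 OR 0 = 0
n7 = n6 NOR D = 0 NOR 0 = 1
n8 = n7 XOR n1 = 1 XOR 0 = 1
n9 = NOT n8 = NOT 1 = 0
n10 = C OR n9 = 1 OR 0 = 1
n11 = n10 NAND B = 1 NAND 1 = 0
So n11 = 0 as required.

A=1 B=1 C=1 D=0 E=0 F=0 G=0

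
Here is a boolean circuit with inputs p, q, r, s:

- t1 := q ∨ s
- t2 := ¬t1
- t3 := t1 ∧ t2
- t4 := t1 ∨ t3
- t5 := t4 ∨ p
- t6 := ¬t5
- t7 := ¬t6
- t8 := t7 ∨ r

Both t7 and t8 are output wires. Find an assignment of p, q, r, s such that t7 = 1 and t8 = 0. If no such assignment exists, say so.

Across all 16 input combinations, none give both t7 = 1 and t8 = 0.

no solution exists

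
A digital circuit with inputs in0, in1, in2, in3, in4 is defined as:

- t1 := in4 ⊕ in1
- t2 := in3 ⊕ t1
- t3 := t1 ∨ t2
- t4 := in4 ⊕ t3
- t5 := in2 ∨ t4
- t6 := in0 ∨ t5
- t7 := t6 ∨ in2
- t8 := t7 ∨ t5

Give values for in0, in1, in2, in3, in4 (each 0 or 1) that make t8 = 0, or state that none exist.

Check with in0=0, in1=0, in2=0, in3=0, in4=1:
t1 = in4 ⊕ in1 = 1 ⊕ 0 = 1
t2 = in3 ⊕ t1 = 0 ⊕ 1 = 1
t3 = t1 ∨ t2 = 1 ∨ 1 = 1
t4 = in4 ⊕ t3 = 1 ⊕ 1 = 0
t5 = in2 ∨ t4 = 0 ∨ 0 = 0
t6 = in0 ∨ t5 = 0 ∨ 0 = 0
t7 = t6 ∨ in2 = 0 ∨ 0 = 0
t8 = t7 ∨ t5 = 0 ∨ 0 = 0
So t8 = 0 as required.

in0=0, in1=0, in2=0, in3=0, in4=1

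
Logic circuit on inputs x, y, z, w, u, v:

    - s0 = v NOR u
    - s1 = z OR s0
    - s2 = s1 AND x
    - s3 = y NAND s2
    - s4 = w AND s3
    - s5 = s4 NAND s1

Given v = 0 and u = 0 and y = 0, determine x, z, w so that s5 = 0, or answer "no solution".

s5 = s4 NAND s1 must be 0, so both s4 = 1 and s1 = 1.
Check with v = 0 and u = 0 and y = 0 and x=0, z=0, w=1:
s0 = v NOR u = 0 NOR 0 = 1
s1 = z OR s0 = 0 OR 1 = 1
s2 = s1 AND x = 1 AND 0 = 0
s3 = y NAND s2 = 0 NAND 0 = 1
s4 = w AND s3 = 1 AND 1 = 1
s5 = s4 NAND s1 = 1 NAND 1 = 0
So s5 = 0.

x=0, z=0, w=1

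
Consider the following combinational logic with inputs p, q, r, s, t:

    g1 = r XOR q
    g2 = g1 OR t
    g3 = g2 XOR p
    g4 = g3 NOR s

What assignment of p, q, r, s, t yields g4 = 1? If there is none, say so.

p=1 q=1 r=0 s=0 t=1

Check with p=1 q=1 r=0 s=0 t=1:
g1 = r XOR q = 0 XOR 1 = 1
g2 = g1 OR t = 1 OR 1 = 1
g3 = g2 XOR p = 1 XOR 1 = 0
g4 = g3 NOR s = 0 NOR 0 = 1
So g4 = 1 as required.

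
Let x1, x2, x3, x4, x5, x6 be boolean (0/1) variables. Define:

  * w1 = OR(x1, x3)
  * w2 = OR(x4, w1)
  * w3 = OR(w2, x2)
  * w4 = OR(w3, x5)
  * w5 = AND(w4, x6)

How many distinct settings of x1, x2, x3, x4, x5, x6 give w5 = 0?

33

w5 = AND(w4, x6) must be 0, so at least one of w4, x6 is 0.
Enumerating the 64 input combinations, 33 give w5 = 0 and 31 give w5 = 1.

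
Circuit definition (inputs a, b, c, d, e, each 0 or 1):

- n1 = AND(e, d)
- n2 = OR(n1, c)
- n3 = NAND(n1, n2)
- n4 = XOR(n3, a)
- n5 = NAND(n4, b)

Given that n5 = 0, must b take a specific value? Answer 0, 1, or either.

1

n5 = NAND(n4, b) must be 0, so both n4 = 1 and b = 1.
Every assignment with n5 = 0 has b = 1; there are 8 such assignment(s).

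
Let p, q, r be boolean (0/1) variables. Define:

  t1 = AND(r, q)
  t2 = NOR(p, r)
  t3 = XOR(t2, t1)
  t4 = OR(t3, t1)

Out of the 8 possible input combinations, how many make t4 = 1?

4

t4 = OR(t3, t1) must be 1, so at least one of t3, t1 is 1.
Enumerating the 8 input combinations, 4 give t4 = 1 and 4 give t4 = 0.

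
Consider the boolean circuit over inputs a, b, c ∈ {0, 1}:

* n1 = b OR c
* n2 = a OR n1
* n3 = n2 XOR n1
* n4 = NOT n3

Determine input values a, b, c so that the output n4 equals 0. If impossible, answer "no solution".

a=1, b=0, c=0

Check with a=1, b=0, c=0:
n1 = b OR c = 0 OR 0 = 0
n2 = a OR n1 = 1 OR 0 = 1
n3 = n2 XOR n1 = 1 XOR 0 = 1
n4 = NOT n3 = NOT 1 = 0
So n4 = 0 as required.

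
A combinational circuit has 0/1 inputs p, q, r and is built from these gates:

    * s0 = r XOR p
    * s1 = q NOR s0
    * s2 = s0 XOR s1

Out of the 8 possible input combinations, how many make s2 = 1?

6

s2 = s0 XOR s1 must be 1, so s0 and s1 differ.
Satisfying assignments:
  p=0, q=0, r=0
  p=0, q=0, r=1
  p=0, q=1, r=1
  p=1, q=0, r=0
  p=1, q=0, r=1
  p=1, q=1, r=0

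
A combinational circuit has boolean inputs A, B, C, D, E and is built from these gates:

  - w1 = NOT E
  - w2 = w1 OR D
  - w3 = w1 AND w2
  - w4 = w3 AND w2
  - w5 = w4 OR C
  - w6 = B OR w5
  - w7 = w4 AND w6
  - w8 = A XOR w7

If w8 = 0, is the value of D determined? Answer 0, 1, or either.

Both values of D occur among assignments with w8 = 0:
  D=0: A=0, B=0, C=0, D=0, E=1
  D=1: A=0, B=0, C=0, D=1, E=1

either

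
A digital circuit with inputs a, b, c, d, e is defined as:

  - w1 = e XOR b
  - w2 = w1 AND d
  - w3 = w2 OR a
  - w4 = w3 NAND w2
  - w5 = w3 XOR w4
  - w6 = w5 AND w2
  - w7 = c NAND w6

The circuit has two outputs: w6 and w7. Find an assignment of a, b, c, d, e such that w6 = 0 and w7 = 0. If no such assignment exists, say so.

Across all 32 input combinations, none give both w6 = 0 and w7 = 0.

no solution exists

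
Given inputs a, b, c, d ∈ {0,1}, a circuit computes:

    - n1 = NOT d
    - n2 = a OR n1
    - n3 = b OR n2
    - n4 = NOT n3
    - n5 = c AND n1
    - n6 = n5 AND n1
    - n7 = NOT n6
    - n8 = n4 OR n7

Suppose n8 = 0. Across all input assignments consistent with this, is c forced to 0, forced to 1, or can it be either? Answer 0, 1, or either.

n8 = n4 OR n7 must be 0, so both n4 = 0 and n7 = 0.
Every assignment with n8 = 0 has c = 1; there are 4 such assignment(s).
  a=0, b=0, c=1, d=0
  a=0, b=1, c=1, d=0
  a=1, b=0, c=1, d=0
  a=1, b=1, c=1, d=0

1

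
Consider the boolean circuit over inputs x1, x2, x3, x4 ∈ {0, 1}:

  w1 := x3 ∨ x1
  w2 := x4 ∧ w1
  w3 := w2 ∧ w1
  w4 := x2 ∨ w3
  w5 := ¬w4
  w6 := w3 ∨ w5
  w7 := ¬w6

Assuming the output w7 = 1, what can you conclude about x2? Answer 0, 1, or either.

w7 = ¬w6 must be 1, so w6 = 0.
Every assignment with w7 = 1 has x2 = 1; there are 5 such assignment(s).

1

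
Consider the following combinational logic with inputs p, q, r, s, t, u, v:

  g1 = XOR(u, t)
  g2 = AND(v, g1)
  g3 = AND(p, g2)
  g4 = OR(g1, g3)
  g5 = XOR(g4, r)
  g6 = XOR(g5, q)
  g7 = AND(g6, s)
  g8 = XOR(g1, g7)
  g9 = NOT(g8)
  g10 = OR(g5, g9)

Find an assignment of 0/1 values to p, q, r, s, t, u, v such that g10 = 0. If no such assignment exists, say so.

g10 = OR(g5, g9) must be 0, so both g5 = 0 and g9 = 0.
g5 = XOR(g4, r) must be 0, so g4 and r are equal.
g9 = NOT(g8) must be 0, so g8 = 1.
Check with p=0 q=1 r=1 s=0 t=1 u=0 v=1:
g1 = XOR(u, t) = XOR(0, 1) = 1
g2 = AND(v, g1) = AND(1, 1) = 1
g3 = AND(p, g2) = AND(0, 1) = 0
g4 = OR(g1, g3) = OR(1, 0) = 1
g5 = XOR(g4, r) = XOR(1, 1) = 0
g6 = XOR(g5, q) = XOR(0, 1) = 1
g7 = AND(g6, s) = AND(1, 0) = 0
g8 = XOR(g1, g7) = XOR(1, 0) = 1
g9 = NOT(g8) = NOT 1 = 0
g10 = OR(g5, g9) = OR(0, 0) = 0
So g10 = 0 as required.

p=0 q=1 r=1 s=0 t=1 u=0 v=1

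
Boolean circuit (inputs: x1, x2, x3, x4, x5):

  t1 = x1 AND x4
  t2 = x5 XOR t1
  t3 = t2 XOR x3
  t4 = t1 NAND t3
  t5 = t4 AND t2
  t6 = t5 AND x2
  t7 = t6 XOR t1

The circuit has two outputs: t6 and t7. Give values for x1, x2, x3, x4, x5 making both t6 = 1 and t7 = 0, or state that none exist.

x1=1, x2=1, x3=1, x4=1, x5=0

Check with x1=1, x2=1, x3=1, x4=1, x5=0:
t1 = x1 AND x4 = 1 AND 1 = 1
t2 = x5 XOR t1 = 0 XOR 1 = 1
t3 = t2 XOR x3 = 1 XOR 1 = 0
t4 = t1 NAND t3 = 1 NAND 0 = 1
t5 = t4 AND t2 = 1 AND 1 = 1
t6 = t5 AND x2 = 1 AND 1 = 1
t7 = t6 XOR t1 = 1 XOR 1 = 0
So t6 = 1 and t7 = 0.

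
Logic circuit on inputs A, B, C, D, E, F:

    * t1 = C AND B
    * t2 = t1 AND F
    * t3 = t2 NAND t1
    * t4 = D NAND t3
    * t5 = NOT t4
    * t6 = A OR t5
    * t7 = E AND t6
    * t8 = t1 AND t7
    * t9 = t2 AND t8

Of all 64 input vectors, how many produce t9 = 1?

2

t9 = t2 AND t8 must be 1, so both t2 = 1 and t8 = 1.
t2 = t1 AND F must be 1, so both t1 = 1 and F = 1.
Satisfying assignments:
  A=1, B=1, C=1, D=0, E=1, F=1
  A=1, B=1, C=1, D=1, E=1, F=1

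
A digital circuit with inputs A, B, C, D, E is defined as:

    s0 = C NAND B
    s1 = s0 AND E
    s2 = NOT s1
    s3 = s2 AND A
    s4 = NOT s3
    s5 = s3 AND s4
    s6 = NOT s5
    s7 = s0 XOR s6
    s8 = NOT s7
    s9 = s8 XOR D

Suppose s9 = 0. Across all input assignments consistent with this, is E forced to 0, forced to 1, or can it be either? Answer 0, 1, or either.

Both values of E occur among assignments with s9 = 0:
  E=0: A=0, B=0, C=0, D=1, E=0
  E=1: A=0, B=0, C=0, D=1, E=1

either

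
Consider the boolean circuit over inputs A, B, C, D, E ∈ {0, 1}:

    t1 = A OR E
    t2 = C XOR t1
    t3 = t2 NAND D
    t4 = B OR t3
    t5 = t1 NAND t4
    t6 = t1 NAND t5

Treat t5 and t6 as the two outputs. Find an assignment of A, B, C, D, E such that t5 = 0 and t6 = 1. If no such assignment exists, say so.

Check with A=1, B=0, C=1, D=1, E=0:
t1 = A OR E = 1 OR 0 = 1
t2 = C XOR t1 = 1 XOR 1 = 0
t3 = t2 NAND D = 0 NAND 1 = 1
t4 = B OR t3 = 0 OR 1 = 1
t5 = t1 NAND t4 = 1 NAND 1 = 0
t6 = t1 NAND t5 = 1 NAND 0 = 1
So t5 = 0 and t6 = 1.

A=1, B=0, C=1, D=1, E=0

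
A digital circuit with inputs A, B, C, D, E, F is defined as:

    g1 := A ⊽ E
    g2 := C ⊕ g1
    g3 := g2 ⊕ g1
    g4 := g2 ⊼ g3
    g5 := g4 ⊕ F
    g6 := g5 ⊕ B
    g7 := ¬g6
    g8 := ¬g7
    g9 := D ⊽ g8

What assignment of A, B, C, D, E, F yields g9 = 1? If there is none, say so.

Check with A=0, B=0, C=0, D=0, E=0, F=1:
g1 = A ⊽ E = 0 ⊽ 0 = 1
g2 = C ⊕ g1 = 0 ⊕ 1 = 1
g3 = g2 ⊕ g1 = 1 ⊕ 1 = 0
g4 = g2 ⊼ g3 = 1 ⊼ 0 = 1
g5 = g4 ⊕ F = 1 ⊕ 1 = 0
g6 = g5 ⊕ B = 0 ⊕ 0 = 0
g7 = ¬g6 = ¬0 = 1
g8 = ¬g7 = ¬1 = 0
g9 = D ⊽ g8 = 0 ⊽ 0 = 1
So g9 = 1 as required.

A=0, B=0, C=0, D=0, E=0, F=1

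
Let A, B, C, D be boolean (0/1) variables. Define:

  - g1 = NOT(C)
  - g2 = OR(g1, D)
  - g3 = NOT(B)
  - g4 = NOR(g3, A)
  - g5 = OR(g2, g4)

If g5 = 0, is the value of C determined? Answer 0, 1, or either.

1

g5 = OR(g2, g4) must be 0, so both g2 = 0 and g4 = 0.
Every assignment with g5 = 0 has C = 1; there are 3 such assignment(s).
  A=0, B=0, C=1, D=0
  A=1, B=0, C=1, D=0
  A=1, B=1, C=1, D=0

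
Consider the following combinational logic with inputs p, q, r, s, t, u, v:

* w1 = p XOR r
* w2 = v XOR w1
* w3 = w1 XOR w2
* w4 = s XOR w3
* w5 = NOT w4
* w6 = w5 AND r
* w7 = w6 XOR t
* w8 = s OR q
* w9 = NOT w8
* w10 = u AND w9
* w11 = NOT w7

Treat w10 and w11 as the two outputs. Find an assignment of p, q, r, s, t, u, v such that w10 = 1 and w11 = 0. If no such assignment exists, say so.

Check with p=0 q=0 r=1 s=0 t=1 u=1 v=1:
w1 = p XOR r = 0 XOR 1 = 1
w2 = v XOR w1 = 1 XOR 1 = 0
w3 = w1 XOR w2 = 1 XOR 0 = 1
w4 = s XOR w3 = 0 XOR 1 = 1
w5 = NOT w4 = NOT 1 = 0
w6 = w5 AND r = 0 AND 1 = 0
w7 = w6 XOR t = 0 XOR 1 = 1
w8 = s OR q = 0 OR 0 = 0
w9 = NOT w8 = NOT 0 = 1
w10 = u AND w9 = 1 AND 1 = 1
w11 = NOT w7 = NOT 1 = 0
So w10 = 1 and w11 = 0.

p=0 q=0 r=1 s=0 t=1 u=1 v=1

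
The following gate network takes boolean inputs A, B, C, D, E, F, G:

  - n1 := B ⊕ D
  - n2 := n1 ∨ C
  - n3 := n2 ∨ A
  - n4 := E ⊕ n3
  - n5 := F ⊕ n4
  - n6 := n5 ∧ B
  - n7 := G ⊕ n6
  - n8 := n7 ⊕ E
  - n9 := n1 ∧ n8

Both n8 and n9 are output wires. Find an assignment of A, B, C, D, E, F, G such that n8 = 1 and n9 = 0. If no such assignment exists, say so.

Check with A=1 B=1 C=1 D=1 E=1 F=1 G=1:
n1 = B ⊕ D = 1 ⊕ 1 = 0
n2 = n1 ∨ C = 0 ∨ 1 = 1
n3 = n2 ∨ A = 1 ∨ 1 = 1
n4 = E ⊕ n3 = 1 ⊕ 1 = 0
n5 = F ⊕ n4 = 1 ⊕ 0 = 1
n6 = n5 ∧ B = 1 ∧ 1 = 1
n7 = G ⊕ n6 = 1 ⊕ 1 = 0
n8 = n7 ⊕ E = 0 ⊕ 1 = 1
n9 = n1 ∧ n8 = 0 ∧ 1 = 0
So n8 = 1 and n9 = 0.

A=1 B=1 C=1 D=1 E=1 F=1 G=1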